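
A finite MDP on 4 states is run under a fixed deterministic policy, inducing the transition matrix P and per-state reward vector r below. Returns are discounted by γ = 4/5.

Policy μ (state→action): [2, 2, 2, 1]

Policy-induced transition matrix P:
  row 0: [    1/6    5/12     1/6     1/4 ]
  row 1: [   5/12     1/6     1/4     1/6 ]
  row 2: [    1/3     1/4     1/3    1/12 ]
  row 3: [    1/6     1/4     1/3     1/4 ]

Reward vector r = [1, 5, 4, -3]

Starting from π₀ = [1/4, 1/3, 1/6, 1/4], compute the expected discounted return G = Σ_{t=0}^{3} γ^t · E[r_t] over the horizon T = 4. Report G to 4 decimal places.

G = 5.9719

t=0: π = [0.2500, 0.3333, 0.1667, 0.2500], E[r] = 1.8333, γ^t·E[r] = 1.833333, running G = 1.833333
t=1: π = [0.2778, 0.2639, 0.2639, 0.1944], E[r] = 2.0694, γ^t·E[r] = 1.655556, running G = 3.488889
t=2: π = [0.2766, 0.2743, 0.2650, 0.1840], E[r] = 2.1563, γ^t·E[r] = 1.380000, running G = 4.868889
t=3: π = [0.2794, 0.2732, 0.2644, 0.1830], E[r] = 2.1542, γ^t·E[r] = 1.102963, running G = 5.971852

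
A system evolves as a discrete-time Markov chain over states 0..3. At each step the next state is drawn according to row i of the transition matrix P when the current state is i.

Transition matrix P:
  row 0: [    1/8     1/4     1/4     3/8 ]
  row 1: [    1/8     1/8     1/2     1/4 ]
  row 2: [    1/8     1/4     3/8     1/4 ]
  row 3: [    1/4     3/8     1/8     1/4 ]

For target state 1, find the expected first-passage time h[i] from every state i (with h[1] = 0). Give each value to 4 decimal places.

First-step conditioning: h[1] = 0; for i ≠ 1, h[i] = 1 + Σ_k P[i][k]·h[k].
  h[0] = 1 + 1/8·h[0] + 1/4·h[2] + 3/8·h[3]
  h[2] = 1 + 1/8·h[0] + 3/8·h[2] + 1/4·h[3]
  h[3] = 1 + 1/4·h[0] + 1/8·h[2] + 1/4·h[3]
Solving the 3×3 linear system over states ≠ 1 gives exactly h = [496/143, 0, 504/143, 40/13] (h[1] = 0 is the target).

h = [3.4685, 0.0000, 3.5245, 3.0769]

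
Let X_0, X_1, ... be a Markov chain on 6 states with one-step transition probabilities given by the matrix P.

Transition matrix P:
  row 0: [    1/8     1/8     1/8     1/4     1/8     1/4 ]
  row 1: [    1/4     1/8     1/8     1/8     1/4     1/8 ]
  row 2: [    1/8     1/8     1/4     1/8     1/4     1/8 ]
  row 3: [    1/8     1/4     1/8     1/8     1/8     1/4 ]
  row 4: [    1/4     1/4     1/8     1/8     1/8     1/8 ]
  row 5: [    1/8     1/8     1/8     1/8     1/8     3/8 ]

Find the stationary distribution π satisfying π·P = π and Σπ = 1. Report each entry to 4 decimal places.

π = [0.1659, 0.1636, 0.1429, 0.1457, 0.1633, 0.2186]

Balance equations π_j = Σ_i π_i·P[i][j]:
  π_0 = 1/8·π_0 + 1/4·π_1 + 1/8·π_2 + 1/8·π_3 + 1/4·π_4 + 1/8·π_5
  π_1 = 1/8·π_0 + 1/8·π_1 + 1/8·π_2 + 1/4·π_3 + 1/4·π_4 + 1/8·π_5
  π_2 = 1/8·π_0 + 1/8·π_1 + 1/4·π_2 + 1/8·π_3 + 1/8·π_4 + 1/8·π_5
  π_3 = 1/4·π_0 + 1/8·π_1 + 1/8·π_2 + 1/8·π_3 + 1/8·π_4 + 1/8·π_5
  π_4 = 1/8·π_0 + 1/4·π_1 + 1/4·π_2 + 1/8·π_3 + 1/8·π_4 + 1/8·π_5
  normalize: π_0 + π_1 + π_2 + π_3 + π_4 + π_5 = 1
Solving the linear system gives exactly π = [173/1043, 512/3129, 1/7, 152/1043, 73/447, 228/1043].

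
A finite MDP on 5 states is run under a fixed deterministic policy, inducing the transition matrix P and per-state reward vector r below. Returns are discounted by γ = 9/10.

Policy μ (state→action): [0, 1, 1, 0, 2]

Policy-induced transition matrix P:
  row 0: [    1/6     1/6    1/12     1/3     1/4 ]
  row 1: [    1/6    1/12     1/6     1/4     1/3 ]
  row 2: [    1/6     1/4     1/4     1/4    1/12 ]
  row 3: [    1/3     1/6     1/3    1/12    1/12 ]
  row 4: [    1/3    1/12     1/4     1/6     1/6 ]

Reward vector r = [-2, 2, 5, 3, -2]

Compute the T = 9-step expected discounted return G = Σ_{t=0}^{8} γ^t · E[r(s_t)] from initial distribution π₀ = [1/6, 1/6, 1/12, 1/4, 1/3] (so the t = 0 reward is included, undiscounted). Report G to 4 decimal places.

t=0: π = [0.1667, 0.1667, 0.0833, 0.2500, 0.3333], E[r] = 0.5000, γ^t·E[r] = 0.500000, running G = 0.500000
t=1: π = [0.2639, 0.1319, 0.2292, 0.1944, 0.1806], E[r] = 1.1042, γ^t·E[r] = 0.993750, running G = 1.493750
t=2: π = [0.2292, 0.1597, 0.2112, 0.2245, 0.1753], E[r] = 1.2402, γ^t·E[r] = 1.004531, running G = 2.498281
t=3: π = [0.2333, 0.1563, 0.2172, 0.2171, 0.1761], E[r] = 1.2311, γ^t·E[r] = 0.897504, running G = 3.395785
t=4: π = [0.2322, 0.1571, 0.2162, 0.2186, 0.1760], E[r] = 1.2344, γ^t·E[r] = 0.809921, running G = 4.205706
t=5: π = [0.2324, 0.1569, 0.2164, 0.2183, 0.1760], E[r] = 1.2340, γ^t·E[r] = 0.728649, running G = 4.934355
t=6: π = [0.2324, 0.1570, 0.2164, 0.2183, 0.1760], E[r] = 1.2341, γ^t·E[r] = 0.655853, running G = 5.590208
t=7: π = [0.2324, 0.1570, 0.2164, 0.2183, 0.1760], E[r] = 1.2341, γ^t·E[r] = 0.590254, running G = 6.180463
t=8: π = [0.2324, 0.1570, 0.2164, 0.2183, 0.1760], E[r] = 1.2341, γ^t·E[r] = 0.531232, running G = 6.711694

G = 6.7117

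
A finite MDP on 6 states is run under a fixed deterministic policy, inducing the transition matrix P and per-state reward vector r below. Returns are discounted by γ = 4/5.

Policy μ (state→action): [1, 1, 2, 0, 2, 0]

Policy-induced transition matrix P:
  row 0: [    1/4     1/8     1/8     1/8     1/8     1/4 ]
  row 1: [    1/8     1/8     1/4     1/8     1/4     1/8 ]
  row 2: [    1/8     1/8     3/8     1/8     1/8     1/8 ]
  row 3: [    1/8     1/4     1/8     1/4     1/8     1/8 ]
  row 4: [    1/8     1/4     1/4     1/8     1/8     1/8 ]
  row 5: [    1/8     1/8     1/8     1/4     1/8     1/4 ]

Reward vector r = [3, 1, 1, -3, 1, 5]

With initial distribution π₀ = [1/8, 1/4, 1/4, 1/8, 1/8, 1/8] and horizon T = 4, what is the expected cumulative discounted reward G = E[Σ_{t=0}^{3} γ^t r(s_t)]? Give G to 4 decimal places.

G = 3.7453

t=0: π = [0.1250, 0.2500, 0.2500, 0.1250, 0.1250, 0.1250], E[r] = 1.2500, γ^t·E[r] = 1.250000, running G = 1.250000
t=1: π = [0.1406, 0.1563, 0.2344, 0.1563, 0.1563, 0.1563], E[r] = 1.2813, γ^t·E[r] = 1.025000, running G = 2.275000
t=2: π = [0.1426, 0.1641, 0.2227, 0.1641, 0.1445, 0.1621], E[r] = 1.2773, γ^t·E[r] = 0.817500, running G = 3.092500
t=3: π = [0.1428, 0.1636, 0.2192, 0.1658, 0.1455, 0.1631], E[r] = 1.2749, γ^t·E[r] = 0.652750, running G = 3.745250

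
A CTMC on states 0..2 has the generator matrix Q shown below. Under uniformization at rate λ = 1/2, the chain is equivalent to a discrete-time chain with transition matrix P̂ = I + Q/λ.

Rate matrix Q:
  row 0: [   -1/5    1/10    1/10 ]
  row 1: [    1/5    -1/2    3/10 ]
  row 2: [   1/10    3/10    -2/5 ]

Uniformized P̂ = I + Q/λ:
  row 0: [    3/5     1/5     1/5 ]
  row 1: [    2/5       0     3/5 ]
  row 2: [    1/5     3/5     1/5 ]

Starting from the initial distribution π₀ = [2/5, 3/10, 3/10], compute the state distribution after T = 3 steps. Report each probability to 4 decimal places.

π = [0.4232, 0.2664, 0.3104]

t=0: π = [0.4000, 0.3000, 0.3000]
t=1: π = [0.4200, 0.2600, 0.3200]
t=2: π = [0.4200, 0.2760, 0.3040]
t=3: π = [0.4232, 0.2664, 0.3104]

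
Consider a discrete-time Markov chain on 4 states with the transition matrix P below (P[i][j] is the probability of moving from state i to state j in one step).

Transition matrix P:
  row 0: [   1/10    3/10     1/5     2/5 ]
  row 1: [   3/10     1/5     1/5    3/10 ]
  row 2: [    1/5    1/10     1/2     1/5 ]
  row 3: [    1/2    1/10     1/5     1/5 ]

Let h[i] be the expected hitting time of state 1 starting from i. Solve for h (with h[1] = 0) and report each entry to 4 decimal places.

First-step conditioning: h[1] = 0; for i ≠ 1, h[i] = 1 + Σ_k P[i][k]·h[k].
  h[0] = 1 + 1/10·h[0] + 1/5·h[2] + 2/5·h[3]
  h[2] = 1 + 1/5·h[0] + 1/2·h[2] + 1/5·h[3]
  h[3] = 1 + 1/2·h[0] + 1/5·h[2] + 1/5·h[3]
Solving the 3×3 linear system over states ≠ 1 gives exactly h = [70/13, 0, 20/3, 245/39] (h[1] = 0 is the target).

h = [5.3846, 0.0000, 6.6667, 6.2821]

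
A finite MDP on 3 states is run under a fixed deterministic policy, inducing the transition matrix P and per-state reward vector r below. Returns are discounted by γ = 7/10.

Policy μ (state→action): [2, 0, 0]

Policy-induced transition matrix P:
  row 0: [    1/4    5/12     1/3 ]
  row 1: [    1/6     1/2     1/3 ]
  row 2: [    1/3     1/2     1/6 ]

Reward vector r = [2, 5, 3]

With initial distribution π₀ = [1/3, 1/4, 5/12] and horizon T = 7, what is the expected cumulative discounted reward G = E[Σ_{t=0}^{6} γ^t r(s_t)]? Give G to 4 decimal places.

t=0: π = [0.3333, 0.2500, 0.4167], E[r] = 3.1667, γ^t·E[r] = 3.166667, running G = 3.166667
t=1: π = [0.2639, 0.4722, 0.2639], E[r] = 3.6806, γ^t·E[r] = 2.576389, running G = 5.743056
t=2: π = [0.2326, 0.4780, 0.2894], E[r] = 3.7234, γ^t·E[r] = 1.824456, running G = 7.567512
t=3: π = [0.2343, 0.4806, 0.2851], E[r] = 3.7269, γ^t·E[r] = 1.278343, running G = 8.845855
t=4: π = [0.2337, 0.4805, 0.2858], E[r] = 3.7272, γ^t·E[r] = 0.894912, running G = 9.740767
t=5: π = [0.2338, 0.4805, 0.2857], E[r] = 3.7273, γ^t·E[r] = 0.626442, running G = 10.367209
t=6: π = [0.2338, 0.4805, 0.2857], E[r] = 3.7273, γ^t·E[r] = 0.438510, running G = 10.805719

G = 10.8057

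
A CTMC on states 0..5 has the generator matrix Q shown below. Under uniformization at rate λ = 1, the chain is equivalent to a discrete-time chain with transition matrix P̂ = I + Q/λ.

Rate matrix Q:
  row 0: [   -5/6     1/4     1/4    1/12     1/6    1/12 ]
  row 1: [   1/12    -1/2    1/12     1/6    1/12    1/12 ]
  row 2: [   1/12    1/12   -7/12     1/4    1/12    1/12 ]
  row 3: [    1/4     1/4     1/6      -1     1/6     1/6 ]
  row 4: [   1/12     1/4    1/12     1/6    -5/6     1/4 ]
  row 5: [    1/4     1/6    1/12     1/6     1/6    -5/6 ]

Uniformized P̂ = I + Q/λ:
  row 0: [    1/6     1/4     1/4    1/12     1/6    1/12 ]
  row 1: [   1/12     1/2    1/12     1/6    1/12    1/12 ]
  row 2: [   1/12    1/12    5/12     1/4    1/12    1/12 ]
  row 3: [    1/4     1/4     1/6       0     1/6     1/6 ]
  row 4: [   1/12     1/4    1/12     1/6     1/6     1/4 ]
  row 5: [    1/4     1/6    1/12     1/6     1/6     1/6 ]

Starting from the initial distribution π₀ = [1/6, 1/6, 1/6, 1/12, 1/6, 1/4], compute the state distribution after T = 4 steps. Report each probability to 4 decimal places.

t=0: π = [0.1667, 0.1667, 0.1667, 0.0833, 0.1667, 0.2500]
t=1: π = [0.1528, 0.2431, 0.1736, 0.1528, 0.1389, 0.1389]
t=2: π = [0.1447, 0.2703, 0.1794, 0.1429, 0.1319, 0.1308]
t=3: π = [0.1410, 0.2768, 0.1792, 0.1457, 0.1292, 0.1281]
t=4: π = [0.1407, 0.2787, 0.1787, 0.1456, 0.1287, 0.1277]

π = [0.1407, 0.2787, 0.1787, 0.1456, 0.1287, 0.1277]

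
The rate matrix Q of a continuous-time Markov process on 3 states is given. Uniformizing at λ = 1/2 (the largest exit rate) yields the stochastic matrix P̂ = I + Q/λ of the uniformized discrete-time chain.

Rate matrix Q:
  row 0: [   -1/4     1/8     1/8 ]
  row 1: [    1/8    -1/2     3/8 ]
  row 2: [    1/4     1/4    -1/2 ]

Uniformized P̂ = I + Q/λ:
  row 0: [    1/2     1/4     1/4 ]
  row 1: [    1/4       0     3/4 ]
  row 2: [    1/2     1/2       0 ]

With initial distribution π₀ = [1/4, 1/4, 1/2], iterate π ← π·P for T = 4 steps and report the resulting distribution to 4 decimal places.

t=0: π = [0.2500, 0.2500, 0.5000]
t=1: π = [0.4375, 0.3125, 0.2500]
t=2: π = [0.4219, 0.2344, 0.3438]
t=3: π = [0.4414, 0.2773, 0.2813]
t=4: π = [0.4307, 0.2510, 0.3184]

π = [0.4307, 0.2510, 0.3184]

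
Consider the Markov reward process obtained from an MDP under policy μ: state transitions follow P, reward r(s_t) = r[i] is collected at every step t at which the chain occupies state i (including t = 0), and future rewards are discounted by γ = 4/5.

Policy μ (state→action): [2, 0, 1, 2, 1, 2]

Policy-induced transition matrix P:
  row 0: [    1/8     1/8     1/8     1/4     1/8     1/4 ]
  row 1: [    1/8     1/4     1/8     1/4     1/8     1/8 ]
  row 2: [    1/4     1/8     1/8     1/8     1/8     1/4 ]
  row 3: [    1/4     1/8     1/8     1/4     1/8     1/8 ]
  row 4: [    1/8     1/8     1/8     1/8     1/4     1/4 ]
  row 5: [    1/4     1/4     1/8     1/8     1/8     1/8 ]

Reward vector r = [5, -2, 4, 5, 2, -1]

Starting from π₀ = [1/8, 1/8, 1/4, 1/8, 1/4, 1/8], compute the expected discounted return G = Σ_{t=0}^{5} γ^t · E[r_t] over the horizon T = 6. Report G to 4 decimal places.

G = 8.1385

t=0: π = [0.1250, 0.1250, 0.2500, 0.1250, 0.2500, 0.1250], E[r] = 2.3750, γ^t·E[r] = 2.375000, running G = 2.375000
t=1: π = [0.1875, 0.1563, 0.1250, 0.1719, 0.1563, 0.2031], E[r] = 2.0938, γ^t·E[r] = 1.675000, running G = 4.050000
t=2: π = [0.1875, 0.1699, 0.1250, 0.1895, 0.1445, 0.1836], E[r] = 2.1504, γ^t·E[r] = 1.376250, running G = 5.426250
t=3: π = [0.1873, 0.1692, 0.1250, 0.1934, 0.1431, 0.1821], E[r] = 2.1687, γ^t·E[r] = 1.110375, running G = 6.536625
t=4: π = [0.1876, 0.1689, 0.1250, 0.1937, 0.1429, 0.1819], E[r] = 2.1725, γ^t·E[r] = 0.889838, running G = 7.426463
t=5: π = [0.1876, 0.1689, 0.1250, 0.1938, 0.1429, 0.1819], E[r] = 2.1729, γ^t·E[r] = 0.712003, running G = 8.138465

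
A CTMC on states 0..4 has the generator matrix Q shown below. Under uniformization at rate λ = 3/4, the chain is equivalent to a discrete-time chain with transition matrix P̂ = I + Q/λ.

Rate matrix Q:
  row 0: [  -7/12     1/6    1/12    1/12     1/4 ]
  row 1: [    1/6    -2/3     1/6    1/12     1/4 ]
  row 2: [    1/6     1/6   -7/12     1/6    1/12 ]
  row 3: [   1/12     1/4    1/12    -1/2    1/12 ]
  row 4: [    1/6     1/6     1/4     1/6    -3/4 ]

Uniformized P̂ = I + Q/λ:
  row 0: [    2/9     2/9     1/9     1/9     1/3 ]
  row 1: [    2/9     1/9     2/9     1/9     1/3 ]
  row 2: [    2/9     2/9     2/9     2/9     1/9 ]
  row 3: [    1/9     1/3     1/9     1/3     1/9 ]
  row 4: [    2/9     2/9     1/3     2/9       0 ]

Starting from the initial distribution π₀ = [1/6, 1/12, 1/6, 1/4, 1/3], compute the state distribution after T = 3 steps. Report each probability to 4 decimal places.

t=0: π = [0.1667, 0.0833, 0.1667, 0.2500, 0.3333]
t=1: π = [0.1944, 0.2407, 0.2130, 0.2222, 0.1296]
t=2: π = [0.1975, 0.2202, 0.1903, 0.1986, 0.1934]
t=3: π = [0.2002, 0.2198, 0.1997, 0.1979, 0.1824]

π = [0.2002, 0.2198, 0.1997, 0.1979, 0.1824]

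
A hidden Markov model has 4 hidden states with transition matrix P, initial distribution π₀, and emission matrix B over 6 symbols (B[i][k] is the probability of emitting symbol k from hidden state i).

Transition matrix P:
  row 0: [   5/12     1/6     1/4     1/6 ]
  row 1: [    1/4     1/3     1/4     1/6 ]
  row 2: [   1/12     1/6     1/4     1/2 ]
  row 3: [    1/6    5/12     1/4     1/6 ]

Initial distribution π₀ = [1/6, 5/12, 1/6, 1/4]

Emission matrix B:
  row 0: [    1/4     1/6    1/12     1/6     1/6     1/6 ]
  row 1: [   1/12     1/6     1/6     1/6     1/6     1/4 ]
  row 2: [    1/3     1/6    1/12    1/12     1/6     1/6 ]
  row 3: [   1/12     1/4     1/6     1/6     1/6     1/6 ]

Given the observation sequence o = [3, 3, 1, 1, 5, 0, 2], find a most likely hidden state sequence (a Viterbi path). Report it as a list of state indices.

path = [1, 1, 2, 3, 1, 2, 3]

t=0: δ = [2.778e-02, 6.944e-02, 1.389e-02, 4.167e-02]  (obs o_0=3)
t=1: δ = [2.894e-03, 3.858e-03, 1.447e-03, 1.929e-03]  ψ = [1, 1, 1, 1]  (obs o_1=3)
t=2: δ = [2.009e-04, 2.143e-04, 1.608e-04, 1.808e-04]  ψ = [0, 1, 1, 2]  (obs o_2=1)
t=3: δ = [1.395e-05, 1.256e-05, 8.931e-06, 2.009e-05]  ψ = [0, 3, 1, 2]  (obs o_3=1)
t=4: δ = [9.690e-07, 2.093e-06, 8.372e-07, 7.442e-07]  ψ = [0, 3, 3, 2]  (obs o_4=5)
t=5: δ = [1.308e-07, 5.814e-08, 1.744e-07, 3.489e-08]  ψ = [1, 1, 1, 2]  (obs o_5=0)
t=6: δ = [4.542e-09, 4.845e-09, 3.634e-09, 1.454e-08]  ψ = [0, 2, 2, 2]  (obs o_6=2)
backtrack: best end state = 3; path = [1, 1, 2, 3, 1, 2, 3]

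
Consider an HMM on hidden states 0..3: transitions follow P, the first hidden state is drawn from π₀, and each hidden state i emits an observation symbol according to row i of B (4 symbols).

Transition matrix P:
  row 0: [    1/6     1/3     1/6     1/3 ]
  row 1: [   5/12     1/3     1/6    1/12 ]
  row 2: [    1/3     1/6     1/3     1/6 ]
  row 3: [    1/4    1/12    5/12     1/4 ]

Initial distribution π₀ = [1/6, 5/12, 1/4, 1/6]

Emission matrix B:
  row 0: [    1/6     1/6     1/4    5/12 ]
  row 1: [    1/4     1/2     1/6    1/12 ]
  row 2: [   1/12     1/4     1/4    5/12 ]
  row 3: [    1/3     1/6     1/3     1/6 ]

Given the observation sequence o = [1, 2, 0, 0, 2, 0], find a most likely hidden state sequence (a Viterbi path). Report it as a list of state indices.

t=0: δ = [2.778e-02, 2.083e-01, 6.250e-02, 2.778e-02]  (obs o_0=1)
t=1: δ = [2.170e-02, 1.157e-02, 8.681e-03, 5.787e-03]  ψ = [1, 1, 1, 1]  (obs o_1=2)
t=2: δ = [8.038e-04, 1.808e-03, 3.014e-04, 2.411e-03]  ψ = [1, 0, 0, 0]  (obs o_2=0)
t=3: δ = [1.256e-04, 1.507e-04, 8.372e-05, 2.009e-04]  ψ = [1, 1, 3, 3]  (obs o_3=0)
t=4: δ = [1.570e-05, 8.372e-06, 2.093e-05, 1.674e-05]  ψ = [1, 1, 3, 3]  (obs o_4=2)
t=5: δ = [1.163e-06, 1.308e-06, 5.814e-07, 1.744e-06]  ψ = [2, 0, 2, 0]  (obs o_5=0)
backtrack: best end state = 3; path = [1, 0, 1, 1, 0, 3]

path = [1, 0, 1, 1, 0, 3]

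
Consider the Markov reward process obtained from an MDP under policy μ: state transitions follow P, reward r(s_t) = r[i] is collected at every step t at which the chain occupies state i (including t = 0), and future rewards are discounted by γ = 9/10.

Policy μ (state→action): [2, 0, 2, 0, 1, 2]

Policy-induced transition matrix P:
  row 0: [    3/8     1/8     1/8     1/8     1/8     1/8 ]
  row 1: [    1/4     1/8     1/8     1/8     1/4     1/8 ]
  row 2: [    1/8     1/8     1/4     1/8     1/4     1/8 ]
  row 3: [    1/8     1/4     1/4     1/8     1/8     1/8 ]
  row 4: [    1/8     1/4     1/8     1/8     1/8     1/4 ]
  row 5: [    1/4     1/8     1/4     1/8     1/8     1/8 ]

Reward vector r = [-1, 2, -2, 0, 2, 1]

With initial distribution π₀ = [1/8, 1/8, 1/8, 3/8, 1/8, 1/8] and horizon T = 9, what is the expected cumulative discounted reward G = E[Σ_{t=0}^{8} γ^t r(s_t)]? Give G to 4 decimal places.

G = 1.4171

t=0: π = [0.1250, 0.1250, 0.1250, 0.3750, 0.1250, 0.1250], E[r] = 0.2500, γ^t·E[r] = 0.250000, running G = 0.250000
t=1: π = [0.1875, 0.1875, 0.2031, 0.1250, 0.1563, 0.1406], E[r] = 0.2344, γ^t·E[r] = 0.210938, running G = 0.460938
t=2: π = [0.2129, 0.1602, 0.1836, 0.1250, 0.1738, 0.1445], E[r] = 0.2324, γ^t·E[r] = 0.188262, running G = 0.649199
t=3: π = [0.2163, 0.1624, 0.1816, 0.1250, 0.1680, 0.1467], E[r] = 0.2278, γ^t·E[r] = 0.166054, running G = 0.815253
t=4: π = [0.2177, 0.1616, 0.1817, 0.1250, 0.1680, 0.1460], E[r] = 0.2242, γ^t·E[r] = 0.147086, running G = 0.962339
t=5: π = [0.2179, 0.1616, 0.1816, 0.1250, 0.1679, 0.1460], E[r] = 0.2240, γ^t·E[r] = 0.132285, running G = 1.094624
t=6: π = [0.2179, 0.1616, 0.1816, 0.1250, 0.1679, 0.1460], E[r] = 0.2239, γ^t·E[r] = 0.119016, running G = 1.213640
t=7: π = [0.2179, 0.1616, 0.1816, 0.1250, 0.1679, 0.1460], E[r] = 0.2239, γ^t·E[r] = 0.107109, running G = 1.320749
t=8: π = [0.2179, 0.1616, 0.1816, 0.1250, 0.1679, 0.1460], E[r] = 0.2239, γ^t·E[r] = 0.096397, running G = 1.417146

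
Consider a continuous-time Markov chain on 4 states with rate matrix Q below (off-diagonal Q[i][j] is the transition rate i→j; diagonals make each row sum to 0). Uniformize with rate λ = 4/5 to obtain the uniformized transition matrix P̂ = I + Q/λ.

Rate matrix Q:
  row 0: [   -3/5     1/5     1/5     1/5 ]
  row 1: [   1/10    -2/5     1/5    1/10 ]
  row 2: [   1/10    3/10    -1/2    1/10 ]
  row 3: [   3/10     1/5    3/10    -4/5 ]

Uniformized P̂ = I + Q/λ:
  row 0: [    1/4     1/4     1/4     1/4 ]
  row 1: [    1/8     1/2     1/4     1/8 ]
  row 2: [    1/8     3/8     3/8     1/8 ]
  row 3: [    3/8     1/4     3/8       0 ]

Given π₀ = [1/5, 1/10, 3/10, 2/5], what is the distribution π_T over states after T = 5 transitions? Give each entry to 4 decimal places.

t=0: π = [0.2000, 0.1000, 0.3000, 0.4000]
t=1: π = [0.2500, 0.3125, 0.3375, 0.1000]
t=2: π = [0.1813, 0.3703, 0.3047, 0.1438]
t=3: π = [0.1836, 0.3807, 0.3061, 0.1297]
t=4: π = [0.1804, 0.3834, 0.3045, 0.1317]
t=5: π = [0.1805, 0.3839, 0.3045, 0.1311]

π = [0.1805, 0.3839, 0.3045, 0.1311]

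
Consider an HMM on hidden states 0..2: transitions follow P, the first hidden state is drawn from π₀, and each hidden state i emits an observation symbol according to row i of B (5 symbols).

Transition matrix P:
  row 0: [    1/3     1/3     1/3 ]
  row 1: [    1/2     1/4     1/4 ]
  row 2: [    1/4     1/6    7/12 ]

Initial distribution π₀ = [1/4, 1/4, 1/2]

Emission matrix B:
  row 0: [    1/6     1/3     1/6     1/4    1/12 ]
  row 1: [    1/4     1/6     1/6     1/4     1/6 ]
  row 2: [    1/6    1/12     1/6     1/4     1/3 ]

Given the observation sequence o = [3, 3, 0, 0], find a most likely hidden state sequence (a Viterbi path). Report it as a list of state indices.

t=0: δ = [6.250e-02, 6.250e-02, 1.250e-01]  (obs o_0=3)
t=1: δ = [7.812e-03, 5.208e-03, 1.823e-02]  ψ = [1, 0, 2]  (obs o_1=3)
t=2: δ = [7.595e-04, 7.595e-04, 1.772e-03]  ψ = [2, 2, 2]  (obs o_2=0)
t=3: δ = [7.385e-05, 7.385e-05, 1.723e-04]  ψ = [2, 2, 2]  (obs o_3=0)
backtrack: best end state = 2; path = [2, 2, 2, 2]

path = [2, 2, 2, 2]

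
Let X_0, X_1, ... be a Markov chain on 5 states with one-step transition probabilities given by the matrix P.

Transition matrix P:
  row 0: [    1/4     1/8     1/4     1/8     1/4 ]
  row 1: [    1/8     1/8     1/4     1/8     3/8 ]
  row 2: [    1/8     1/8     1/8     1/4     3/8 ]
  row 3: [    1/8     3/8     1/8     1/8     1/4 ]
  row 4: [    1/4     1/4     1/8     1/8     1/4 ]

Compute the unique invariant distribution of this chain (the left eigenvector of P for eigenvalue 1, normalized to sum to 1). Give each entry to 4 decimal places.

Balance equations π_j = Σ_i π_i·P[i][j]:
  π_0 = 1/4·π_0 + 1/8·π_1 + 1/8·π_2 + 1/8·π_3 + 1/4·π_4
  π_1 = 1/8·π_0 + 1/8·π_1 + 1/8·π_2 + 3/8·π_3 + 1/4·π_4
  π_2 = 1/4·π_0 + 1/4·π_1 + 1/8·π_2 + 1/8·π_3 + 1/8·π_4
  π_3 = 1/8·π_0 + 1/8·π_1 + 1/4·π_2 + 1/8·π_3 + 1/8·π_4
  normalize: π_0 + π_1 + π_2 + π_3 + π_4 = 1
Solving the linear system gives exactly π = [288/1555, 309/1555, 269/1555, 228/1555, 461/1555].

π = [0.1852, 0.1987, 0.1730, 0.1466, 0.2965]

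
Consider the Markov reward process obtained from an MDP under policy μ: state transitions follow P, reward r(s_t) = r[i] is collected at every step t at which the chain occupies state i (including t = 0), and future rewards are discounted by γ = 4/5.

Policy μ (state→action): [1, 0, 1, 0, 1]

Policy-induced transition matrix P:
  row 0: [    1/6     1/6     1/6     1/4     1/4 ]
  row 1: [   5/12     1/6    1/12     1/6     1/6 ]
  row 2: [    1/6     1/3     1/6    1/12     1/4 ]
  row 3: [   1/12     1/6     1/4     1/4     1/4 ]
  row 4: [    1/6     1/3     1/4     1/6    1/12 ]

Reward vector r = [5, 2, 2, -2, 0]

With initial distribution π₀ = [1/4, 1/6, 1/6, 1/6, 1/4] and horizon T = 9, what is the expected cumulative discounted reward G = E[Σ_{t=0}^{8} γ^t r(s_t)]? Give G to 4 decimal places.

t=0: π = [0.2500, 0.1667, 0.1667, 0.1667, 0.2500], E[r] = 1.5833, γ^t·E[r] = 1.583333, running G = 1.583333
t=1: π = [0.1944, 0.2361, 0.1875, 0.1875, 0.1944], E[r] = 1.4444, γ^t·E[r] = 1.155556, running G = 2.738889
t=2: π = [0.2101, 0.2303, 0.1788, 0.1829, 0.1979], E[r] = 1.5029, γ^t·E[r] = 0.961852, running G = 3.700741
t=3: π = [0.2090, 0.2295, 0.1792, 0.1845, 0.1978], E[r] = 1.4933, γ^t·E[r] = 0.764593, running G = 4.465333
t=4: π = [0.2087, 0.2295, 0.1794, 0.1845, 0.1979], E[r] = 1.4920, γ^t·E[r] = 0.611141, running G = 5.076474
t=5: π = [0.2087, 0.2296, 0.1794, 0.1845, 0.1979], E[r] = 1.4923, γ^t·E[r] = 0.488994, running G = 5.565468
t=6: π = [0.2087, 0.2296, 0.1794, 0.1845, 0.1979], E[r] = 1.4924, γ^t·E[r] = 0.391212, running G = 5.956680
t=7: π = [0.2087, 0.2295, 0.1794, 0.1845, 0.1979], E[r] = 1.4923, γ^t·E[r] = 0.312967, running G = 6.269647
t=8: π = [0.2087, 0.2295, 0.1794, 0.1845, 0.1979], E[r] = 1.4923, γ^t·E[r] = 0.250374, running G = 6.520021

G = 6.5200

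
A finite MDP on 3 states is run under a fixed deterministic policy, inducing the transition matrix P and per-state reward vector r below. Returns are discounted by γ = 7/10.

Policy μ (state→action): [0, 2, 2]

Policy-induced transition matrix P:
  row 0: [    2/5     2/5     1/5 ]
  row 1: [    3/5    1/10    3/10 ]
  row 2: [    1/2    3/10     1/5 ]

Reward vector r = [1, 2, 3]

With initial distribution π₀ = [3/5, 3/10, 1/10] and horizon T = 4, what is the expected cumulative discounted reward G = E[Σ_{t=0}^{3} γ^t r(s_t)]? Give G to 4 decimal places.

t=0: π = [0.6000, 0.3000, 0.1000], E[r] = 1.5000, γ^t·E[r] = 1.500000, running G = 1.500000
t=1: π = [0.4700, 0.3000, 0.2300], E[r] = 1.7600, γ^t·E[r] = 1.232000, running G = 2.732000
t=2: π = [0.4830, 0.2870, 0.2300], E[r] = 1.7470, γ^t·E[r] = 0.856030, running G = 3.588030
t=3: π = [0.4804, 0.2909, 0.2287], E[r] = 1.7483, γ^t·E[r] = 0.599667, running G = 4.187697

G = 4.1877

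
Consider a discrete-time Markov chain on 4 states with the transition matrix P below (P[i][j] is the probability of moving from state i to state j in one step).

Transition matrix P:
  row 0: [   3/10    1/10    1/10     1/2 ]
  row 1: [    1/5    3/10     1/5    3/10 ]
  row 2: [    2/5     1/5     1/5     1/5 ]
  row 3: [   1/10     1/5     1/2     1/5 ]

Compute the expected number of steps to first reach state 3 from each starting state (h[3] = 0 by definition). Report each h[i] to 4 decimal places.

First-step conditioning: h[3] = 0; for i ≠ 3, h[i] = 1 + Σ_k P[i][k]·h[k].
  h[0] = 1 + 3/10·h[0] + 1/10·h[1] + 1/10·h[2]
  h[1] = 1 + 1/5·h[0] + 3/10·h[1] + 1/5·h[2]
  h[2] = 1 + 2/5·h[0] + 1/5·h[1] + 1/5·h[2]
Solving the 3×3 linear system over states ≠ 3 gives exactly h = [355/154, 230/77, 485/154, 0] (h[3] = 0 is the target).

h = [2.3052, 2.9870, 3.1494, 0.0000]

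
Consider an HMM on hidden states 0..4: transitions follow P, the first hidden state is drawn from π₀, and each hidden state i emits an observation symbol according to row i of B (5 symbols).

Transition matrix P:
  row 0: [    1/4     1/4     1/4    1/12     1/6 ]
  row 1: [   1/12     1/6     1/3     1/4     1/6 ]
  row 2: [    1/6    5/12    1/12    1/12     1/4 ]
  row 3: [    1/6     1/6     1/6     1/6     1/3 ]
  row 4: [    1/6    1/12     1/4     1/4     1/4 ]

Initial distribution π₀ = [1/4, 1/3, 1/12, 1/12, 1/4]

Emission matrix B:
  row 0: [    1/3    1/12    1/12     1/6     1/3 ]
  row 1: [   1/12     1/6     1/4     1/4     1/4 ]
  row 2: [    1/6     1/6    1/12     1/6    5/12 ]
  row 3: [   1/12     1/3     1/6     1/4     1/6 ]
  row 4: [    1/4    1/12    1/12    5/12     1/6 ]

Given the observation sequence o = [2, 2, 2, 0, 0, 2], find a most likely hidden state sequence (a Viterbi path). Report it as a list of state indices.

t=0: δ = [2.083e-02, 8.333e-02, 6.944e-03, 1.389e-02, 2.083e-02]  (obs o_0=2)
t=1: δ = [5.787e-04, 3.472e-03, 2.315e-03, 3.472e-03, 1.157e-03]  ψ = [1, 1, 1, 1, 1]  (obs o_1=2)
t=2: δ = [4.823e-05, 2.411e-04, 9.645e-05, 1.447e-04, 9.645e-05]  ψ = [3, 2, 1, 1, 3]  (obs o_2=2)
t=3: δ = [8.038e-06, 3.349e-06, 1.340e-05, 5.023e-06, 1.206e-05]  ψ = [3, 1, 1, 1, 3]  (obs o_3=0)
t=4: δ = [7.442e-07, 4.651e-07, 5.023e-07, 2.512e-07, 8.372e-07]  ψ = [2, 2, 4, 4, 2]  (obs o_4=0)
t=5: δ = [1.550e-08, 5.233e-08, 1.744e-08, 3.489e-08, 1.744e-08]  ψ = [0, 2, 4, 4, 4]  (obs o_5=2)
backtrack: best end state = 1; path = [1, 1, 3, 4, 2, 1]

path = [1, 1, 3, 4, 2, 1]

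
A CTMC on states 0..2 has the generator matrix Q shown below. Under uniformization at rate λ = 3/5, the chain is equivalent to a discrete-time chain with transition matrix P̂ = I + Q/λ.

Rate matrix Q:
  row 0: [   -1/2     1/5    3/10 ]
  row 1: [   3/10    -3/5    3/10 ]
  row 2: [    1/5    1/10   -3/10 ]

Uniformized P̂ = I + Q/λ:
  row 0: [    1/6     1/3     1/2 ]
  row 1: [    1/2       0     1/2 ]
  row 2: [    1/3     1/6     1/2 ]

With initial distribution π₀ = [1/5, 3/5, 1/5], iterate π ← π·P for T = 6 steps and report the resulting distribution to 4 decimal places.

t=0: π = [0.2000, 0.6000, 0.2000]
t=1: π = [0.4000, 0.1000, 0.5000]
t=2: π = [0.2833, 0.2167, 0.5000]
t=3: π = [0.3222, 0.1778, 0.5000]
t=4: π = [0.3093, 0.1907, 0.5000]
t=5: π = [0.3136, 0.1864, 0.5000]
t=6: π = [0.3121, 0.1879, 0.5000]

π = [0.3121, 0.1879, 0.5000]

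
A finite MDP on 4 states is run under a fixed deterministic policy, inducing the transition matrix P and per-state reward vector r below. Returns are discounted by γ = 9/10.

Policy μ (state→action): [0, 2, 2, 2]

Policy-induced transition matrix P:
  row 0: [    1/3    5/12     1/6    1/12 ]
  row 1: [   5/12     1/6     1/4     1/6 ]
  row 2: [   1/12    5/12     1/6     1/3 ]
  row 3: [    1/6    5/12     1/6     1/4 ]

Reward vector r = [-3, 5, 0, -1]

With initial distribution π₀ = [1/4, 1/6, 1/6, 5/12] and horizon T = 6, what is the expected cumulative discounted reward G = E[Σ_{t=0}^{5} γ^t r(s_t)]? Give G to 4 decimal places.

t=0: π = [0.2500, 0.1667, 0.1667, 0.4167], E[r] = -0.3333, γ^t·E[r] = -0.333333, running G = -0.333333
t=1: π = [0.2361, 0.3750, 0.1806, 0.2083], E[r] = 0.9583, γ^t·E[r] = 0.862500, running G = 0.529167
t=2: π = [0.2847, 0.3229, 0.1979, 0.1944], E[r] = 0.5660, γ^t·E[r] = 0.458438, running G = 0.987604
t=3: π = [0.2784, 0.3359, 0.1936, 0.1921], E[r] = 0.6525, γ^t·E[r] = 0.475664, running G = 1.463268
t=4: π = [0.2809, 0.3327, 0.1947, 0.1917], E[r] = 0.6289, γ^t·E[r] = 0.412641, running G = 1.875909
t=5: π = [0.2804, 0.3335, 0.1944, 0.1917], E[r] = 0.6345, γ^t·E[r] = 0.374665, running G = 2.250574

G = 2.2506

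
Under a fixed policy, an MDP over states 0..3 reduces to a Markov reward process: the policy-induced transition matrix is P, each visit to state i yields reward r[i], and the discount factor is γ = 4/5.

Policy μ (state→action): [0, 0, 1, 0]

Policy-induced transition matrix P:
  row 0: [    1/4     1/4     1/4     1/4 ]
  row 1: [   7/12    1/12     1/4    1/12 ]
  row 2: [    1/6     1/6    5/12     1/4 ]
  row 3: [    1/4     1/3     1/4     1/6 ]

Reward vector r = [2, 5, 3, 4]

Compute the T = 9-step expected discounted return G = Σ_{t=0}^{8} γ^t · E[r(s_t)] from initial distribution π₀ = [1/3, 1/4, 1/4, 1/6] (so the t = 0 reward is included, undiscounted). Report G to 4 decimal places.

G = 14.3574

t=0: π = [0.3333, 0.2500, 0.2500, 0.1667], E[r] = 3.3333, γ^t·E[r] = 3.333333, running G = 3.333333
t=1: π = [0.3125, 0.2014, 0.2917, 0.1944], E[r] = 3.2847, γ^t·E[r] = 2.627778, running G = 5.961111
t=2: π = [0.2928, 0.2083, 0.2986, 0.2002], E[r] = 3.3241, γ^t·E[r] = 2.127407, running G = 8.088519
t=3: π = [0.2946, 0.2071, 0.2998, 0.1986], E[r] = 3.3182, γ^t·E[r] = 1.698914, running G = 9.787432
t=4: π = [0.2940, 0.2071, 0.3000, 0.1989], E[r] = 3.3190, γ^t·E[r] = 1.359463, running G = 11.146895
t=5: π = [0.2940, 0.2071, 0.3000, 0.1989], E[r] = 3.3190, γ^t·E[r] = 1.087581, running G = 12.234477
t=6: π = [0.2940, 0.2071, 0.3000, 0.1989], E[r] = 3.3190, γ^t·E[r] = 0.870060, running G = 13.104537
t=7: π = [0.2940, 0.2071, 0.3000, 0.1989], E[r] = 3.3190, γ^t·E[r] = 0.696049, running G = 13.800587
t=8: π = [0.2940, 0.2071, 0.3000, 0.1989], E[r] = 3.3190, γ^t·E[r] = 0.556839, running G = 14.357426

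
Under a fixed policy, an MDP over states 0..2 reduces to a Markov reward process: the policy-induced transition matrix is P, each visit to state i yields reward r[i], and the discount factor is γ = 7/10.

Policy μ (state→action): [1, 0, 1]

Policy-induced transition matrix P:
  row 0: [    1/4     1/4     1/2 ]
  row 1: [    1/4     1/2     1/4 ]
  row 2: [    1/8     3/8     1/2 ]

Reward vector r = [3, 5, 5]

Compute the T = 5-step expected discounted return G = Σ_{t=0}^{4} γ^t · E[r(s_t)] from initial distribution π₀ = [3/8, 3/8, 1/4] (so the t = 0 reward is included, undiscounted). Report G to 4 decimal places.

t=0: π = [0.3750, 0.3750, 0.2500], E[r] = 4.2500, γ^t·E[r] = 4.250000, running G = 4.250000
t=1: π = [0.2188, 0.3750, 0.4063], E[r] = 4.5625, γ^t·E[r] = 3.193750, running G = 7.443750
t=2: π = [0.1992, 0.3945, 0.4063], E[r] = 4.6016, γ^t·E[r] = 2.254766, running G = 9.698516
t=3: π = [0.1992, 0.3994, 0.4014], E[r] = 4.6016, γ^t·E[r] = 1.578336, running G = 11.276852
t=4: π = [0.1998, 0.4000, 0.4001], E[r] = 4.6003, γ^t·E[r] = 1.104542, running G = 12.381394

G = 12.3814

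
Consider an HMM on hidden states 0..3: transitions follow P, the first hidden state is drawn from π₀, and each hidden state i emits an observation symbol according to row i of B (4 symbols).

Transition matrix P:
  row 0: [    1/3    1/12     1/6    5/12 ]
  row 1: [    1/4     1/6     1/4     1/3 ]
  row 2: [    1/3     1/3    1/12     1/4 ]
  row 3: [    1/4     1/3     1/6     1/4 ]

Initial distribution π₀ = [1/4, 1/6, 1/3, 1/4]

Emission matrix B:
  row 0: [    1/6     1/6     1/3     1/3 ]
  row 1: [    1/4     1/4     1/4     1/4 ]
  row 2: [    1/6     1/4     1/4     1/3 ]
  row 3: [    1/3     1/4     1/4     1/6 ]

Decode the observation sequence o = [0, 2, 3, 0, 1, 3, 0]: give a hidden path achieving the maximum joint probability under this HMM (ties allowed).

t=0: δ = [4.167e-02, 4.167e-02, 5.556e-02, 8.333e-02]  (obs o_0=0)
t=1: δ = [6.944e-03, 6.944e-03, 3.472e-03, 5.208e-03]  ψ = [3, 3, 3, 3]  (obs o_1=2)
t=2: δ = [7.716e-04, 4.340e-04, 5.787e-04, 4.823e-04]  ψ = [0, 3, 1, 0]  (obs o_2=3)
t=3: δ = [4.287e-05, 4.823e-05, 2.143e-05, 1.072e-04]  ψ = [0, 2, 0, 0]  (obs o_3=0)
t=4: δ = [4.465e-06, 8.931e-06, 4.465e-06, 6.698e-06]  ψ = [3, 3, 3, 3]  (obs o_4=1)
t=5: δ = [7.442e-07, 5.582e-07, 7.442e-07, 4.961e-07]  ψ = [1, 3, 1, 1]  (obs o_5=3)
t=6: δ = [4.135e-08, 6.202e-08, 2.326e-08, 1.034e-07]  ψ = [0, 2, 1, 0]  (obs o_6=0)
backtrack: best end state = 3; path = [3, 0, 0, 3, 1, 0, 3]

path = [3, 0, 0, 3, 1, 0, 3]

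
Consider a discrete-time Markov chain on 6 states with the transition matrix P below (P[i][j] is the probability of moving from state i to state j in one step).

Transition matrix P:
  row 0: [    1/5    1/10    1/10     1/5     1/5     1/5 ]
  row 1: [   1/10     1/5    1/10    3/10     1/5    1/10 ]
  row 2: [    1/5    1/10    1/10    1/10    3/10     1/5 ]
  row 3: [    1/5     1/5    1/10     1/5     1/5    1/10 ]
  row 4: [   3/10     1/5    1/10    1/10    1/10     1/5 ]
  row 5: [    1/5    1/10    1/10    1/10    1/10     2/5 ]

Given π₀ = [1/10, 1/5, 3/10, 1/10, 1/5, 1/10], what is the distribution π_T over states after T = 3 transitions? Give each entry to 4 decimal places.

t=0: π = [0.1000, 0.2000, 0.3000, 0.1000, 0.2000, 0.1000]
t=1: π = [0.2000, 0.1500, 0.1000, 0.1600, 0.2000, 0.1900]
t=2: π = [0.2050, 0.1510, 0.1000, 0.1660, 0.1710, 0.2070]
t=3: π = [0.2020, 0.1488, 0.1000, 0.1673, 0.1722, 0.2097]

π = [0.2020, 0.1488, 0.1000, 0.1673, 0.1722, 0.2097]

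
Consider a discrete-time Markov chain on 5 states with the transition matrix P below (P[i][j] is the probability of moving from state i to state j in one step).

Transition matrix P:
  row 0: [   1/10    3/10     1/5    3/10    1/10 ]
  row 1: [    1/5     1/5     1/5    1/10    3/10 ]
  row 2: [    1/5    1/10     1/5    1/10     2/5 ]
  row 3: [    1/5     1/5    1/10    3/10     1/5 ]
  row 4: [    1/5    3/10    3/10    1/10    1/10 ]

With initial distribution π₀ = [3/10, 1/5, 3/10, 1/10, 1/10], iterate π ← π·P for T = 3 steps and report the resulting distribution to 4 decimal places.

t=0: π = [0.3000, 0.2000, 0.3000, 0.1000, 0.1000]
t=1: π = [0.1700, 0.2100, 0.2000, 0.1800, 0.2400]
t=2: π = [0.1830, 0.2210, 0.2060, 0.1700, 0.2200]
t=3: π = [0.1817, 0.2197, 0.2050, 0.1706, 0.2230]

π = [0.1817, 0.2197, 0.2050, 0.1706, 0.2230]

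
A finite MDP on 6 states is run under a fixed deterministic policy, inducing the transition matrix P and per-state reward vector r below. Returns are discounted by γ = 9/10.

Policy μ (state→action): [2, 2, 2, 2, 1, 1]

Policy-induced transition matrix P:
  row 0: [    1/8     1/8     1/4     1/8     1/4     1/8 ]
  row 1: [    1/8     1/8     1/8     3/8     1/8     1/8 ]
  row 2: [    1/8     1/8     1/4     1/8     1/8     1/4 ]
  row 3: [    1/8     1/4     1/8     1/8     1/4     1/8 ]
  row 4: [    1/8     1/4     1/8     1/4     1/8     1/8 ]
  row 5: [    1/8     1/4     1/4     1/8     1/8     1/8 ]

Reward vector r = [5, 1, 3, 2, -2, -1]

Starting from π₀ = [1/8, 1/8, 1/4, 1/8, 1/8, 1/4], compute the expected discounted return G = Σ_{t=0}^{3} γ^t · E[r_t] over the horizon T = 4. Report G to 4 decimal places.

G = 4.3738

t=0: π = [0.1250, 0.1250, 0.2500, 0.1250, 0.1250, 0.2500], E[r] = 1.2500, γ^t·E[r] = 1.250000, running G = 1.250000
t=1: π = [0.1250, 0.1875, 0.2031, 0.1719, 0.1563, 0.1563], E[r] = 1.2969, γ^t·E[r] = 1.167188, running G = 2.417188
t=2: π = [0.1250, 0.1855, 0.1855, 0.1914, 0.1621, 0.1504], E[r] = 1.2754, γ^t·E[r] = 1.033066, running G = 3.450254
t=3: π = [0.1250, 0.1880, 0.1826, 0.1917, 0.1646, 0.1482], E[r] = 1.2668, γ^t·E[r] = 0.923531, running G = 4.373784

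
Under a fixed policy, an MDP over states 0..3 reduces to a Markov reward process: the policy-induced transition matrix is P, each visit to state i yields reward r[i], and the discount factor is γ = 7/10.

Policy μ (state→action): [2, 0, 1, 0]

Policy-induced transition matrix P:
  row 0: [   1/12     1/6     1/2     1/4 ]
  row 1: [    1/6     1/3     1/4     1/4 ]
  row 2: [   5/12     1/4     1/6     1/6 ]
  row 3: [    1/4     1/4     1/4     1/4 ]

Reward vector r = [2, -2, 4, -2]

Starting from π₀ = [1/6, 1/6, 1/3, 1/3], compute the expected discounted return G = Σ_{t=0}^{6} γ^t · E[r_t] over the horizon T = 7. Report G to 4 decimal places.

t=0: π = [0.1667, 0.1667, 0.3333, 0.3333], E[r] = 0.6667, γ^t·E[r] = 0.666667, running G = 0.666667
t=1: π = [0.2639, 0.2500, 0.2639, 0.2222], E[r] = 0.6389, γ^t·E[r] = 0.447222, running G = 1.113889
t=2: π = [0.2292, 0.2488, 0.2940, 0.2280], E[r] = 0.6806, γ^t·E[r] = 0.333472, running G = 1.447361
t=3: π = [0.2401, 0.2516, 0.2828, 0.2255], E[r] = 0.6570, γ^t·E[r] = 0.225358, running G = 1.672720
t=4: π = [0.2362, 0.2510, 0.2865, 0.2264], E[r] = 0.6633, γ^t·E[r] = 0.159260, running G = 1.831980
t=5: π = [0.2375, 0.2512, 0.2852, 0.2261], E[r] = 0.6609, γ^t·E[r] = 0.111074, running G = 1.943054
t=6: π = [0.2370, 0.2511, 0.2856, 0.2262], E[r] = 0.6617, γ^t·E[r] = 0.077845, running G = 2.020899

G = 2.0209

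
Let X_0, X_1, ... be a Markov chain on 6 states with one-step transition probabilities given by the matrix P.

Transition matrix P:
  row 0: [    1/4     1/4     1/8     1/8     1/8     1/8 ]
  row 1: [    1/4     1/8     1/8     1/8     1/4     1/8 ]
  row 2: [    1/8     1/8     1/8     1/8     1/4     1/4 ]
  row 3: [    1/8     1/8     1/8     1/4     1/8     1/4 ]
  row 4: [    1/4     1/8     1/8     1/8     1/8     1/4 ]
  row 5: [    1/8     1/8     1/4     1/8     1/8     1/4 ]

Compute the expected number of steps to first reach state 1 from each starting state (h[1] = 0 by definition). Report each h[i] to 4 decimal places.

First-step conditioning: h[1] = 0; for i ≠ 1, h[i] = 1 + Σ_k P[i][k]·h[k].
  h[0] = 1 + 1/4·h[0] + 1/8·h[2] + 1/8·h[3] + 1/8·h[4] + 1/8·h[5]
  h[2] = 1 + 1/8·h[0] + 1/8·h[2] + 1/8·h[3] + 1/4·h[4] + 1/4·h[5]
  h[3] = 1 + 1/8·h[0] + 1/8·h[2] + 1/4·h[3] + 1/8·h[4] + 1/4·h[5]
  h[4] = 1 + 1/4·h[0] + 1/8·h[2] + 1/8·h[3] + 1/8·h[4] + 1/4·h[5]
  h[5] = 1 + 1/8·h[0] + 1/4·h[2] + 1/8·h[3] + 1/8·h[4] + 1/4·h[5]
Solving the 5×5 linear system over states ≠ 1 gives exactly h = [24584/4171, 0, 28616/4171, 28680/4171, 28168/4171, 28672/4171] (h[1] = 0 is the target).

h = [5.8940, 0.0000, 6.8607, 6.8760, 6.7533, 6.8741]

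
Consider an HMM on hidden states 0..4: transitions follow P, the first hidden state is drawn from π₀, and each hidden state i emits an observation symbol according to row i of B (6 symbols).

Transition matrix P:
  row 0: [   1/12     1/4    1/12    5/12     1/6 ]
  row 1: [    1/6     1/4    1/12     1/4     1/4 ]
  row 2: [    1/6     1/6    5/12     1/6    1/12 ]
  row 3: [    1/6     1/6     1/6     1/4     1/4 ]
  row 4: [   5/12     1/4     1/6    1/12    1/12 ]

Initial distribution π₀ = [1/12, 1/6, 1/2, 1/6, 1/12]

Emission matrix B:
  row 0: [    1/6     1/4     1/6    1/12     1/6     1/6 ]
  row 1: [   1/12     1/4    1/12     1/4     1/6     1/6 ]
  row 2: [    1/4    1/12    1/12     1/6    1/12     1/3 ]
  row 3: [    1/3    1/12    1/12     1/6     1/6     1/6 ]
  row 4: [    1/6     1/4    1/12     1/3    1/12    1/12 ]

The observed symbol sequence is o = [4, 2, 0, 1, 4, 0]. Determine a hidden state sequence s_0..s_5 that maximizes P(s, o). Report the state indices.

path = [2, 0, 3, 4, 0, 3]

t=0: δ = [1.389e-02, 2.778e-02, 4.167e-02, 2.778e-02, 6.944e-03]  (obs o_0=4)
t=1: δ = [1.157e-03, 5.787e-04, 1.447e-03, 5.787e-04, 5.787e-04]  ψ = [2, 1, 2, 1, 1]  (obs o_1=2)
t=2: δ = [4.019e-05, 2.411e-05, 1.507e-04, 1.608e-04, 3.215e-05]  ψ = [2, 0, 2, 0, 0]  (obs o_2=0)
t=3: δ = [6.698e-06, 6.698e-06, 5.233e-06, 3.349e-06, 1.005e-05]  ψ = [3, 3, 2, 3, 3]  (obs o_3=1)
t=4: δ = [6.977e-07, 4.186e-07, 1.817e-07, 4.651e-07, 1.395e-07]  ψ = [4, 4, 2, 0, 1]  (obs o_4=4)
t=5: δ = [1.292e-08, 1.454e-08, 1.938e-08, 9.690e-08, 1.938e-08]  ψ = [3, 0, 3, 0, 0]  (obs o_5=0)
backtrack: best end state = 3; path = [2, 0, 3, 4, 0, 3]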